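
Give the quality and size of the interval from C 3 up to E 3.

C to E spans three letter names (C-D-E): a third.
The major third spans 4 semitones, and C3 to E3 is exactly 4 semitones — so this is a major third.

major 3rd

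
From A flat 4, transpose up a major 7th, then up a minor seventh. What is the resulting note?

F 6

A major seventh up from Ab4 is G5.
A minor seventh up from G5 is F6.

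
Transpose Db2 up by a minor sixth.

Bbb2

Counting six letter names up from D lands on B.
Moving 8 semitones up from Db2 (the size of a minor sixth) reaches Bbb2.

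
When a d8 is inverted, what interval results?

augmented unison

The rule of nine gives the new number: 9 − 8 = 1, so an octave becomes a unison.
And diminished becomes augmented under inversion, so we get an augmented unison.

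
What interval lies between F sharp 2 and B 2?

F to B spans four letter names (F-G-A-B) — that makes it a fourth of some quality.
The perfect fourth spans 5 semitones, and F#2 to B2 is exactly 5 semitones — so this is a perfect fourth.

perfect fourth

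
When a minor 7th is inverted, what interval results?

major second

Interval numbers invert to sum to nine: 7 + 2 = 9, so a seventh inverts to a second.
And minor becomes major under inversion, so we get a major second.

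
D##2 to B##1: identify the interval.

minor third

Descending from D##2 to B##1 is the same interval as ascending B##1 to D##2.
B to D spans three letter names (B-C-D), so the interval is some kind of third.
B##1 to D##2 is 3 semitones, a half step short of the major third (4), so this is minor.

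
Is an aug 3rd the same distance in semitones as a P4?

An augmented third spans 5 semitones, and a perfect fourth also spans 5 semitones — they're enharmonic.

Yes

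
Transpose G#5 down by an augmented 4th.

The fourth takes the letter from G down to D.
An augmented fourth is 6 semitones; 6 semitones down from G#5 gives D5.

D5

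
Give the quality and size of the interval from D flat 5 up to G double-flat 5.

diminished 4th

D to G spans four letter names (D-E-F-G) — that makes it a fourth of some quality.
Db5 to Gbb5 spans 4 semitones — one semitone narrower than the perfect fourth (5) — giving a diminished fourth.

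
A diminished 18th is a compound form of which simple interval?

diminished fourth

Subtracting seven from the interval number removes an octave: 18 − 14 = 4.
Quality carries through unchanged, so the simple form is a diminished fourth.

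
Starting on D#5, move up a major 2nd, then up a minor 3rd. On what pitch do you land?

A major second up from D#5 is E#5.
A minor third up from E#5 is G#5.

G#5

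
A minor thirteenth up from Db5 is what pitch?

The thirteenth's letter: D up six letter names plus an octave → B.
Moving 20 semitones up from Db5 (the size of a minor thirteenth) reaches Bbb6.

Bbb6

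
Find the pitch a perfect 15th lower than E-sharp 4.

E-sharp 2

The letter stays E (same as the start), shifted two octaves down.
A perfect fifteenth spans 24 semitones, so from E#4 the target pitch is E#2.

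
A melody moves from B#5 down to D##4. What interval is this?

minor thirteenth

Descending from B#5 to D##4 is the same interval as ascending D##4 to B#5.
D to B spans six letter names (D-E-F-G-A-B), plus an octave: a thirteenth.
At 20 semitones, D##4→B#5 falls one short of a major thirteenth: minor.
(Equivalently, a compound minor sixth: a minor sixth plus an octave.)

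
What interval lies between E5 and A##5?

E to A spans four letter names (E-F-G-A), so the interval is some kind of fourth.
A perfect fourth would be 5 semitones; E5 to A##5 is 7, two semitones wider, so the interval is doubly augmented.

doubly augmented fourth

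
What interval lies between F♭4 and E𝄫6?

F to E spans seven letter names (F-G-A-B-C-D-E), plus an octave, so the interval is some kind of fourteenth.
Fb4 to Ebb6 is 22 semitones, a half step short of the major fourteenth (23), so this is minor.
(Equivalently, a compound minor seventh: a minor seventh plus an octave.)

minor fourteenth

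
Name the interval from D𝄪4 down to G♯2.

augmented 12th

Descending from D##4 to G#2 is the same interval as ascending G#2 to D##4.
G to D spans five letter names (G-A-B-C-D), plus an octave — that makes it a twelfth of some quality.
The perfect twelfth is 19 semitones; here we have 20, one semitone wider: augmented.
(Equivalently, a compound augmented fifth: an augmented fifth plus an octave.)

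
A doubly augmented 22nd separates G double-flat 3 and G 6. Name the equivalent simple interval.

doubly augmented octave

Subtracting seven from the interval number removes an octave: 22 − 14 = 8.
That makes a doubly augmented twenty-second a compound doubly augmented octave — 2 octaves plus a doubly augmented octave.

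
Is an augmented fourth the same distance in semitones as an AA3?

Yes

An augmented fourth spans 6 semitones, and a doubly augmented third also spans 6 semitones — they're enharmonic.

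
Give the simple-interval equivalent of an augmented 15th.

Each octave removed subtracts seven from the number: 15 − 7 = 8.
So an augmented fifteenth is an octave plus an augmented octave. The quality is unchanged.

augmented octave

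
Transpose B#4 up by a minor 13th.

G#6

Counting six letter names plus an octave up from B lands on G.
Moving 20 semitones up from B#4 (the size of a minor thirteenth) reaches G#6.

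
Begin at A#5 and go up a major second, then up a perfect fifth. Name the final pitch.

F##6

A#5 up a major second → B#5 (2 semitones).
Up a perfect fifth from B#5: F##6 (7 semitones up).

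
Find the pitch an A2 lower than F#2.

Two letter names down from F: E.
An augmented second spans 3 semitones, so from F#2 the target pitch is Eb2.

Eb2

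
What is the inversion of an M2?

The rule of nine gives the new number: 9 − 2 = 7, so a second becomes a seventh.
And major becomes minor under inversion, so we get a minor seventh.

minor 7th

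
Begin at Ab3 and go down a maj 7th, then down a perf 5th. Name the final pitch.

Ab3 down a major seventh → Bbb2 (11 semitones).
A perfect fifth down from Bbb2 is Ebb2.

Ebb2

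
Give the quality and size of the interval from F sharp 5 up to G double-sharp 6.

F to G spans two letter names (F-G), plus an octave — that makes it a ninth of some quality.
A major ninth would be 14 semitones; F#5 to G##6 is 15, one semitone wider, so the interval is augmented.
(Equivalently, a compound augmented second: an augmented second plus an octave.)

augmented ninth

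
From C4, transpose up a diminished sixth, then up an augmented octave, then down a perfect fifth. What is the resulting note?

A diminished sixth up from C4 is Abb4.
Abb4 up an augmented octave → Ab5 (13 semitones).
Down a perfect fifth from Ab5: Db5 (7 semitones down).

Db5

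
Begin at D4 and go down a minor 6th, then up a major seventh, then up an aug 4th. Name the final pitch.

Down a minor sixth from D4: F#3 (8 semitones down).
A major seventh up from F#3 is E#4.
An augmented fourth up from E#4 is A##4.

A##4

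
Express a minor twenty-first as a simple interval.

Take out 2 octaves (14 from the number): 21 − 14 = 7.
Quality carries through unchanged, so the simple form is a minor seventh.

m7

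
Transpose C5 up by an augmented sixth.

A#5

The sixth takes the letter from C up to A.
An augmented sixth is 10 semitones; 10 semitones up from C5 gives A#5.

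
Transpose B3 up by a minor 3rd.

Counting three letter names up from B lands on D.
Moving 3 semitones up from B3 (the size of a minor third) reaches D4.

D4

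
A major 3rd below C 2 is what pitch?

A-flat 1

Three letter names down from C: A.
A major third spans 4 semitones, so from C2 the target pitch is Ab1.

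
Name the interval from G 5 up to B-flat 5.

G to B spans three letter names (G-A-B): a third.
G5 to Bb5 is 3 semitones, a half step short of the major third (4), so this is minor.

minor third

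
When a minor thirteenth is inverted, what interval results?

M3

First reduce the compound minor thirteenth to its simple form, a minor sixth.
The rule of nine gives the new number: 9 − 6 = 3, so a sixth becomes a third.
The quality also flips — minor becomes major — giving a major third.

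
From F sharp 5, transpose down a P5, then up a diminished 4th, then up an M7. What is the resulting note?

D 6

Down a perfect fifth from F#5: B4 (7 semitones down).
B4 up a diminished fourth → Eb5 (4 semitones).
Eb5 up a major seventh → D6 (11 semitones).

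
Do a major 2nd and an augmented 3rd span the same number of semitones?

No

A major second spans 2 semitones; an augmented third spans 5 semitones. They differ by 3.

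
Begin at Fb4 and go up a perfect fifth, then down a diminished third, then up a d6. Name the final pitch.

Fb4 up a perfect fifth → Cb5 (7 semitones).
Cb5 down a diminished third → A4 (2 semitones).
A4 up a diminished sixth → Fb5 (7 semitones).

Fb5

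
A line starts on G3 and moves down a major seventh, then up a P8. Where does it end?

G3 down a major seventh → Ab2 (11 semitones).
Ab2 up a perfect octave → Ab3 (12 semitones).

Ab3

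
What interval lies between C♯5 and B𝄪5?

C to B spans seven letter names (C-D-E-F-G-A-B) — that makes it a seventh of some quality.
A major seventh would be 11 semitones; C#5 to B##5 is 12, one semitone wider, so the interval is augmented.

augmented 7th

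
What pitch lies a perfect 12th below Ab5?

Five letters down from A (plus an octave) reaches D.
A perfect twelfth is 19 semitones; 19 semitones down from Ab5 gives Db4.

Db4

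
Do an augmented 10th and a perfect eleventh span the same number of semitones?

An augmented tenth spans 17 semitones, and a perfect eleventh also spans 17 semitones — they're enharmonic.

Yes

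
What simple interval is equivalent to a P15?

perfect octave

Take out an octave (7 from the number): 15 − 7 = 8.
So a perfect fifteenth is an octave plus a perfect octave. The quality is unchanged.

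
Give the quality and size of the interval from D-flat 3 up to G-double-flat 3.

d4

D to G spans four letter names (D-E-F-G): a fourth.
A perfect fourth would be 5 semitones; Db3 to Gbb3 is 4, one semitone narrower, so the interval is diminished.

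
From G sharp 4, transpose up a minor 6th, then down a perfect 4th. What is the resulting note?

G#4 up a minor sixth → E5 (8 semitones).
A perfect fourth down from E5 is B4.

B 4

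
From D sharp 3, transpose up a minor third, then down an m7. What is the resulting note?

G sharp 2

Up a minor third from D#3: F#3 (3 semitones up).
A minor seventh down from F#3 is G#2.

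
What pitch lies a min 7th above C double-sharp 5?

The seventh takes the letter from C up to B.
A minor seventh spans 10 semitones, so from C##5 the target pitch is B#5.

B sharp 5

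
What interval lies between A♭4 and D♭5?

perfect fourth

A to D spans four letter names (A-B-C-D): a fourth.
Counting semitones, Ab4→Db5 is 5, which is the perfect fourth.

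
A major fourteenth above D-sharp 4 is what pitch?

Counting seven letter names plus an octave up from D lands on C.
A major fourteenth spans 23 semitones, so from D#4 the target pitch is C##6.

C-double-sharp 6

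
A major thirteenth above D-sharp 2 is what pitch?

Counting six letter names plus an octave up from D lands on B.
Moving 21 semitones up from D#2 (the size of a major thirteenth) reaches B#3.

B-sharp 3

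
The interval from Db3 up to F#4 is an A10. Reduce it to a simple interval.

Take out an octave (7 from the number): 10 − 7 = 3.
So an augmented tenth is an octave plus an augmented third. The quality is unchanged.

augmented third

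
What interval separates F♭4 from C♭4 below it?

Descending from Fb4 to Cb4 is the same interval as ascending Cb4 to Fb4.
C to F spans four letter names (C-D-E-F), so the interval is some kind of fourth.
The perfect fourth spans 5 semitones, and Cb4 to Fb4 is exactly 5 semitones — so this is a perfect fourth.

P4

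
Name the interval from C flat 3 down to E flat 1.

Descending from Cb3 to Eb1 is the same interval as ascending Eb1 to Cb3.
E to C spans six letter names (E-F-G-A-B-C), plus an octave — that makes it a thirteenth of some quality.
At 20 semitones, Eb1→Cb3 falls one short of a major thirteenth: minor.
(Equivalently, a compound minor sixth: a minor sixth plus an octave.)

minor thirteenth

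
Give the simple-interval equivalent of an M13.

Subtracting seven from the interval number removes an octave: 13 − 7 = 6.
So a major thirteenth is an octave plus a major sixth. The quality is unchanged.

major 6th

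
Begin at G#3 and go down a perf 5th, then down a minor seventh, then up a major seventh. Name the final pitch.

C##3

Down a perfect fifth from G#3: C#3 (7 semitones down).
A minor seventh down from C#3 is D#2.
D#2 up a major seventh → C##3 (11 semitones).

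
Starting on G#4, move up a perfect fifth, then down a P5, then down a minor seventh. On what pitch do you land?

G#4 up a perfect fifth → D#5 (7 semitones).
Down a perfect fifth from D#5: G#4 (7 semitones down).
Down a minor seventh from G#4: A#3 (10 semitones down).

A#3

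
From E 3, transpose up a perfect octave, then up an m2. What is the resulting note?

Up a perfect octave from E3: E4 (12 semitones up).
A minor second up from E4 is F4.

F 4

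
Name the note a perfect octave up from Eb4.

Eb5

For an octave the letter name doesn't change: still E, an octave up.
Moving 12 semitones up from Eb4 (the size of a perfect octave) reaches Eb5.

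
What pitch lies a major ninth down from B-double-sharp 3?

The ninth's letter: B down two letter names plus an octave → A.
Moving 14 semitones down from B##3 (the size of a major ninth) reaches A##2.

A-double-sharp 2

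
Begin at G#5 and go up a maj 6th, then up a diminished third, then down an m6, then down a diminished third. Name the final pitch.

G#5 up a major sixth → E#6 (9 semitones).
Up a diminished third from E#6: G6 (2 semitones up).
Down a minor sixth from G6: B5 (8 semitones down).
Down a diminished third from B5: G##5 (2 semitones down).

G##5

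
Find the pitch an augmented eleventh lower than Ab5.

Ebb4

Four letters down from A (plus an octave) reaches E.
An augmented eleventh is 18 semitones; 18 semitones down from Ab5 gives Ebb4.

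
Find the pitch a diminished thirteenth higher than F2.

The thirteenth's letter: F up six letter names plus an octave → D.
A diminished thirteenth spans 19 semitones, so from F2 the target pitch is Dbb4.

Dbb4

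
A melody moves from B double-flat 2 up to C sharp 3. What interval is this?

B to C spans two letter names (B-C), so the interval is some kind of second.
Bbb2 to C#3 spans 4 semitones — two semitones wider than the major second (2) — giving a doubly augmented second.

doubly augmented second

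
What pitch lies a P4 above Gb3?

Counting four letter names up from G lands on C.
A perfect fourth spans 5 semitones, so from Gb3 the target pitch is Cb4.

Cb4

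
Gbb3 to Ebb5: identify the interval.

major thirteenth

G to E spans six letter names (G-A-B-C-D-E), plus an octave — that makes it a thirteenth of some quality.
Gbb3 to Ebb5 is 21 semitones, matching the major thirteenth exactly, so the quality is major.
(Equivalently, a compound major sixth: a major sixth plus an octave.)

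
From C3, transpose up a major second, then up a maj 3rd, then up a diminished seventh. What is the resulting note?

Eb4

C3 up a major second → D3 (2 semitones).
A major third up from D3 is F#3.
A diminished seventh up from F#3 is Eb4.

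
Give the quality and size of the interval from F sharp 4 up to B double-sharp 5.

doubly augmented 11th

F to B spans four letter names (F-G-A-B), plus an octave: an eleventh.
F#4 to B##5 spans 19 semitones — two semitones wider than the perfect eleventh (17) — giving a doubly augmented eleventh.
(Equivalently, a compound doubly augmented fourth: a doubly augmented fourth plus an octave.)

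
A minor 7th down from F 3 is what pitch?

The seventh takes the letter from F down to G.
A minor seventh spans 10 semitones, so from F3 the target pitch is G2.

G 2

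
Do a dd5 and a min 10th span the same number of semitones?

No

A doubly diminished fifth spans 5 semitones; a minor tenth spans 15 semitones. They differ by 10.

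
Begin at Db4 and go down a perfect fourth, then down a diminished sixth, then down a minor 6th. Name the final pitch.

E#2

Down a perfect fourth from Db4: Ab3 (5 semitones down).
A diminished sixth down from Ab3 is C#3.
A minor sixth down from C#3 is E#2.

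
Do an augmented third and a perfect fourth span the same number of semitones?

An augmented third = 5 semitones = a perfect fourth; enharmonically equal.

Yes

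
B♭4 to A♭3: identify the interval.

Descending from Bb4 to Ab3 is the same interval as ascending Ab3 to Bb4.
A to B spans two letter names (A-B), plus an octave, so the interval is some kind of ninth.
Counting semitones, Ab3→Bb4 is 14, which is the major ninth.
(Equivalently, a compound major second: a major second plus an octave.)

major 9th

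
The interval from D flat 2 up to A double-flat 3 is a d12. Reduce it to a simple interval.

diminished fifth

Each octave removed subtracts seven from the number: 12 − 7 = 5.
That makes a diminished twelfth a compound diminished fifth — an octave plus a diminished fifth.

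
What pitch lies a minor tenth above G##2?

B#3

Three letters up from G (plus an octave) reaches B.
A minor tenth spans 15 semitones, so from G##2 the target pitch is B#3.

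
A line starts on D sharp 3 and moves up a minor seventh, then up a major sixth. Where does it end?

D#3 up a minor seventh → C#4 (10 semitones).
A major sixth up from C#4 is A#4.

A sharp 4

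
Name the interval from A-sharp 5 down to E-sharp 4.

Descending from A#5 to E#4 is the same interval as ascending E#4 to A#5.
E to A spans four letter names (E-F-G-A), plus an octave: an eleventh.
The perfect eleventh spans 17 semitones, and E#4 to A#5 is exactly 17 semitones — so this is a perfect eleventh.
(Equivalently, a compound perfect fourth: a perfect fourth plus an octave.)

perfect 11th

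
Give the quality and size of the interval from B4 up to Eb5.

B to E spans four letter names (B-C-D-E), so the interval is some kind of fourth.
The perfect fourth is 5 semitones; here we have 4, one semitone narrower: diminished.

diminished fourth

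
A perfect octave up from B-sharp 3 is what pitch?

B-sharp 4

For an octave the letter name doesn't change: still B, an octave up.
Moving 12 semitones up from B#3 (the size of a perfect octave) reaches B#4.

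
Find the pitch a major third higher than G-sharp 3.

Three letter names up from G: B.
Moving 4 semitones up from G#3 (the size of a major third) reaches B#3.

B-sharp 3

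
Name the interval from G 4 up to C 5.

G to C spans four letter names (G-A-B-C) — that makes it a fourth of some quality.
The perfect fourth spans 5 semitones, and G4 to C5 is exactly 5 semitones — so this is a perfect fourth.

perfect fourth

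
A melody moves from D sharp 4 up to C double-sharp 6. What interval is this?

D to C spans seven letter names (D-E-F-G-A-B-C), plus an octave, so the interval is some kind of fourteenth.
Counting semitones, D#4→C##6 is 23, which is the major fourteenth.
(Equivalently, a compound major seventh: a major seventh plus an octave.)

major fourteenth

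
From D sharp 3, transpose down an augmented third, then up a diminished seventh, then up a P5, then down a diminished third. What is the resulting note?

C 4

D#3 down an augmented third → Bb2 (5 semitones).
Up a diminished seventh from Bb2: Abb3 (9 semitones up).
Abb3 up a perfect fifth → Ebb4 (7 semitones).
Ebb4 down a diminished third → C4 (2 semitones).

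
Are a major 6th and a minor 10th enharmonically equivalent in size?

A major sixth is 9 semitones but a minor tenth is 15 semitones — different sizes.

No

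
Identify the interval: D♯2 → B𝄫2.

D to B spans six letter names (D-E-F-G-A-B) — that makes it a sixth of some quality.
D#2 to Bbb2 spans 6 semitones — three semitones narrower than the major sixth (9) — giving a doubly diminished sixth.

doubly diminished sixth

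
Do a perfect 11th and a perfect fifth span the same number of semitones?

No

A perfect eleventh is 17 semitones but a perfect fifth is 7 semitones — different sizes.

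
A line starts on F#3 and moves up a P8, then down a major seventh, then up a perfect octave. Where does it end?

Up a perfect octave from F#3: F#4 (12 semitones up).
Down a major seventh from F#4: G3 (11 semitones down).
A perfect octave up from G3 is G4.

G4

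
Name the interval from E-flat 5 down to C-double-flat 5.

Descending from Eb5 to Cbb5 is the same interval as ascending Cbb5 to Eb5.
C to E spans three letter names (C-D-E), so the interval is some kind of third.
The major third is 4 semitones; here we have 5, one semitone wider: augmented.

augmented third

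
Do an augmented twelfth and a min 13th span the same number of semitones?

An augmented twelfth spans 20 semitones, and a minor thirteenth also spans 20 semitones — they're enharmonic.

Yes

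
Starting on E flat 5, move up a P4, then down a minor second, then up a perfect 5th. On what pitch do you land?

Up a perfect fourth from Eb5: Ab5 (5 semitones up).
Down a minor second from Ab5: G5 (1 semitone down).
G5 up a perfect fifth → D6 (7 semitones).

D 6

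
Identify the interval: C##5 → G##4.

Descending from C##5 to G##4 is the same interval as ascending G##4 to C##5.
G to C spans four letter names (G-A-B-C), so the interval is some kind of fourth.
Counting semitones, G##4→C##5 is 5, which is the perfect fourth.

perfect fourth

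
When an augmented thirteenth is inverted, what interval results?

d3

First reduce the compound augmented thirteenth to its simple form, an augmented sixth.
The rule of nine gives the new number: 9 − 6 = 3, so a sixth becomes a third.
Quality inverts too: augmented becomes diminished. That makes the inversion a diminished third.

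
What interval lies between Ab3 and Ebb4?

A to E spans five letter names (A-B-C-D-E) — that makes it a fifth of some quality.
A perfect fifth would be 7 semitones; Ab3 to Ebb4 is 6, one semitone narrower, so the interval is diminished.

diminished 5th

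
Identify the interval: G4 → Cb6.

diminished eleventh

G to C spans four letter names (G-A-B-C), plus an octave — that makes it an eleventh of some quality.
The perfect eleventh is 17 semitones; here we have 16, one semitone narrower: diminished.
(Equivalently, a compound diminished fourth: a diminished fourth plus an octave.)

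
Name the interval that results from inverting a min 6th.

The rule of nine gives the new number: 9 − 6 = 3, so a sixth becomes a third.
Quality inverts too: minor becomes major. That makes the inversion a major third.

major 3rd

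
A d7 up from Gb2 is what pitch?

Counting seven letter names up from G lands on F.
A diminished seventh spans 9 semitones, so from Gb2 the target pitch is Fbb3.

Fbb3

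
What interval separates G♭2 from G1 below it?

Descending from Gb2 to G1 is the same interval as ascending G1 to Gb2.
G to G is the same letter name, plus an octave — that makes it an octave of some quality.
A perfect octave would be 12 semitones; G1 to Gb2 is 11, one semitone narrower, so the interval is diminished.

diminished octave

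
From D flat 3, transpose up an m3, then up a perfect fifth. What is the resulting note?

C flat 4

Db3 up a minor third → Fb3 (3 semitones).
Up a perfect fifth from Fb3: Cb4 (7 semitones up).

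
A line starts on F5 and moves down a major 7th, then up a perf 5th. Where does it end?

Db5

F5 down a major seventh → Gb4 (11 semitones).
Gb4 up a perfect fifth → Db5 (7 semitones).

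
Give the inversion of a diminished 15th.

First reduce the compound diminished fifteenth to its simple form, a diminished octave.
The rule of nine gives the new number: 9 − 8 = 1, so an octave becomes a unison.
Quality inverts too: diminished becomes augmented. That makes the inversion an augmented unison.

augmented 1st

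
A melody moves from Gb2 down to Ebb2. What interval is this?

Descending from Gb2 to Ebb2 is the same interval as ascending Ebb2 to Gb2.
E to G spans three letter names (E-F-G), so the interval is some kind of third.
The major third spans 4 semitones, and Ebb2 to Gb2 is exactly 4 semitones — so this is a major third.

M3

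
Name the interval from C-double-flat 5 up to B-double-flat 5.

C to B spans seven letter names (C-D-E-F-G-A-B) — that makes it a seventh of some quality.
The major seventh spans 11 semitones, and Cbb5 to Bbb5 is exactly 11 semitones — so this is a major seventh.

major seventh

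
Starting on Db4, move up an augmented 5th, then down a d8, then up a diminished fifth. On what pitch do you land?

An augmented fifth up from Db4 is A4.
A diminished octave down from A4 is A#3.
Up a diminished fifth from A#3: E4 (6 semitones up).

E4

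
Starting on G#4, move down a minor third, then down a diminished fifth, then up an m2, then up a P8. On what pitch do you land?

B#4

Down a minor third from G#4: E#4 (3 semitones down).
E#4 down a diminished fifth → A##3 (6 semitones).
A minor second up from A##3 is B#3.
B#3 up a perfect octave → B#4 (12 semitones).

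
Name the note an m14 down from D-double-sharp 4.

E-double-sharp 2

Seven letters down from D (plus an octave) reaches E.
A minor fourteenth is 22 semitones; 22 semitones down from D##4 gives E##2.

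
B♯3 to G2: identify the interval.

augmented tenth

Descending from B#3 to G2 is the same interval as ascending G2 to B#3.
G to B spans three letter names (G-A-B), plus an octave, so the interval is some kind of tenth.
G2 to B#3 spans 17 semitones — one semitone wider than the major tenth (16) — giving an augmented tenth.
(Equivalently, a compound augmented third: an augmented third plus an octave.)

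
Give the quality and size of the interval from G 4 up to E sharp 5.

G to E spans six letter names (G-A-B-C-D-E) — that makes it a sixth of some quality.
G4 to E#5 spans 10 semitones — one semitone wider than the major sixth (9) — giving an augmented sixth.

augmented sixth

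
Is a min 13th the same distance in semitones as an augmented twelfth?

Yes

Both span 20 semitones: a minor thirteenth and an augmented twelfth are the same chromatic distance.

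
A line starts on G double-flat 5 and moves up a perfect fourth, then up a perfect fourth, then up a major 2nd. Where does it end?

G double-flat 6

Up a perfect fourth from Gbb5: Cbb6 (5 semitones up).
A perfect fourth up from Cbb6 is Fbb6.
A major second up from Fbb6 is Gbb6.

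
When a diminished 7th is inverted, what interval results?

A2

Interval numbers invert to sum to nine: 7 + 2 = 9, so a seventh inverts to a second.
Quality inverts too: diminished becomes augmented. That makes the inversion an augmented second.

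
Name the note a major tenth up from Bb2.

D4

Three letters up from B (plus an octave) reaches D.
Moving 16 semitones up from Bb2 (the size of a major tenth) reaches D4.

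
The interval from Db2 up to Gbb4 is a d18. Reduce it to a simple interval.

Each octave removed subtracts seven from the number: 18 − 14 = 4.
That makes a diminished eighteenth a compound diminished fourth — 2 octaves plus a diminished fourth.

diminished fourth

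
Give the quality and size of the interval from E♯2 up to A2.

diminished fourth

E to A spans four letter names (E-F-G-A): a fourth.
E#2 to A2 spans 4 semitones — one semitone narrower than the perfect fourth (5) — giving a diminished fourth.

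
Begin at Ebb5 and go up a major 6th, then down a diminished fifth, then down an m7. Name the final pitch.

G4

Ebb5 up a major sixth → Cb6 (9 semitones).
Cb6 down a diminished fifth → F5 (6 semitones).
F5 down a minor seventh → G4 (10 semitones).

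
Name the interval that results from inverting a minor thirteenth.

major third

First reduce the compound minor thirteenth to its simple form, a minor sixth.
The rule of nine gives the new number: 9 − 6 = 3, so a sixth becomes a third.
And minor becomes major under inversion, so we get a major third.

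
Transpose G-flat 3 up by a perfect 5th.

D-flat 4

Five letter names up from G: D.
Moving 7 semitones up from Gb3 (the size of a perfect fifth) reaches Db4.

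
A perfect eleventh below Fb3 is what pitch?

Cb2

The eleventh's letter: F down four letter names plus an octave → C.
Moving 17 semitones down from Fb3 (the size of a perfect eleventh) reaches Cb2.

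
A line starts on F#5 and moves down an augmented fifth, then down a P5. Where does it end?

Eb4

Down an augmented fifth from F#5: Bb4 (8 semitones down).
A perfect fifth down from Bb4 is Eb4.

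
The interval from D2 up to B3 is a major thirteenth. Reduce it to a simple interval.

Each octave removed subtracts seven from the number: 13 − 7 = 6.
That makes a major thirteenth a compound major sixth — an octave plus a major sixth.

major 6th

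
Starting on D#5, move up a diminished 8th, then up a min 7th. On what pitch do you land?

D#5 up a diminished octave → D6 (11 semitones).
A minor seventh up from D6 is C7.

C7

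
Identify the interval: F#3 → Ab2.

Descending from F#3 to Ab2 is the same interval as ascending Ab2 to F#3.
A to F spans six letter names (A-B-C-D-E-F), so the interval is some kind of sixth.
Ab2 to F#3 spans 10 semitones — one semitone wider than the major sixth (9) — giving an augmented sixth.

augmented sixth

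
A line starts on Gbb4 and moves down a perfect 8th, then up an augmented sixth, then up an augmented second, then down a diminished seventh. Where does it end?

A perfect octave down from Gbb4 is Gbb3.
Up an augmented sixth from Gbb3: Eb4 (10 semitones up).
Up an augmented second from Eb4: F#4 (3 semitones up).
F#4 down a diminished seventh → G##3 (9 semitones).

G##3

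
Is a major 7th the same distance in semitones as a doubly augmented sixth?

Yes

A major seventh spans 11 semitones, and a doubly augmented sixth also spans 11 semitones — they're enharmonic.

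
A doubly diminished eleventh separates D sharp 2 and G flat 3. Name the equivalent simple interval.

doubly diminished 4th

Take out an octave (7 from the number): 11 − 7 = 4.
So a doubly diminished eleventh is an octave plus a doubly diminished fourth. The quality is unchanged.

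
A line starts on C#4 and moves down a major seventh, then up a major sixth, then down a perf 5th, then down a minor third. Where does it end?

Down a major seventh from C#4: D3 (11 semitones down).
A major sixth up from D3 is B3.
Down a perfect fifth from B3: E3 (7 semitones down).
E3 down a minor third → C#3 (3 semitones).

C#3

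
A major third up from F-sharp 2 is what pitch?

The third takes the letter from F up to A.
Moving 4 semitones up from F#2 (the size of a major third) reaches A#2.

A-sharp 2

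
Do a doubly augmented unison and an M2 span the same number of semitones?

Yes

Both span 2 semitones: a doubly augmented unison and a major second are the same chromatic distance.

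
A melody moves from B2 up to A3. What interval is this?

B to A spans seven letter names (B-C-D-E-F-G-A): a seventh.
B2 to A3 is 10 semitones, a half step short of the major seventh (11), so this is minor.

minor seventh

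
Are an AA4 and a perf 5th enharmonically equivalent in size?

Yes

A doubly augmented fourth spans 7 semitones, and a perfect fifth also spans 7 semitones — they're enharmonic.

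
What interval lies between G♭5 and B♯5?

G to B spans three letter names (G-A-B), so the interval is some kind of third.
The major third is 4 semitones; here we have 6, two semitones wider: doubly augmented.

doubly augmented third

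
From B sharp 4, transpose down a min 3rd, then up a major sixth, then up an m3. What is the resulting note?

G double-sharp 5

Down a minor third from B#4: G##4 (3 semitones down).
Up a major sixth from G##4: E##5 (9 semitones up).
E##5 up a minor third → G##5 (3 semitones).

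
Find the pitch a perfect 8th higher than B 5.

B 6

An octave keeps the letter name B, an octave up from B.
A perfect octave is 12 semitones; 12 semitones up from B5 gives B6.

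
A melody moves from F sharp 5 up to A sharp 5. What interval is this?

major 3rd

F to A spans three letter names (F-G-A) — that makes it a third of some quality.
The major third spans 4 semitones, and F#5 to A#5 is exactly 4 semitones — so this is a major third.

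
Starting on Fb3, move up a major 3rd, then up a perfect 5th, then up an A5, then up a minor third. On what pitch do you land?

D5

Up a major third from Fb3: Ab3 (4 semitones up).
Ab3 up a perfect fifth → Eb4 (7 semitones).
Up an augmented fifth from Eb4: B4 (8 semitones up).
Up a minor third from B4: D5 (3 semitones up).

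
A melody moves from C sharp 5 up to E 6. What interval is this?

C to E spans three letter names (C-D-E), plus an octave — that makes it a tenth of some quality.
C#5 to E6 is 15 semitones, a half step short of the major tenth (16), so this is minor.
(Equivalently, a compound minor third: a minor third plus an octave.)

minor tenth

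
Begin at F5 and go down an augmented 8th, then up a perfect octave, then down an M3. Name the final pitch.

Dbb5

F5 down an augmented octave → Fb4 (13 semitones).
A perfect octave up from Fb4 is Fb5.
Down a major third from Fb5: Dbb5 (4 semitones down).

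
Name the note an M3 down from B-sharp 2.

Three letter names down from B: G.
A major third spans 4 semitones, so from B#2 the target pitch is G#2.

G-sharp 2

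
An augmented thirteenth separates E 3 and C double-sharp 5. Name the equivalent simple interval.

Take out an octave (7 from the number): 13 − 7 = 6.
Quality carries through unchanged, so the simple form is an augmented sixth.

augmented 6th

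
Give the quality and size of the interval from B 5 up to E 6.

B to E spans four letter names (B-C-D-E): a fourth.
Counting semitones, B5→E6 is 5, which is the perfect fourth.

perfect 4th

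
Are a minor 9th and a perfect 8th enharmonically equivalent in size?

No

13 semitones (minor ninth) vs 12 semitones (perfect octave): not equal.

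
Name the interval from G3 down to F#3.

m2

Descending from G3 to F#3 is the same interval as ascending F#3 to G3.
F to G spans two letter names (F-G), so the interval is some kind of second.
At 1 semitone, F#3→G3 falls one short of a major second: minor.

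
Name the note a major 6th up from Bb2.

G3

Counting six letter names up from B lands on G.
A major sixth is 9 semitones; 9 semitones up from Bb2 gives G3.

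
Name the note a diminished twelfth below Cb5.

F3

Counting five letter names plus an octave down from C lands on F.
Moving 18 semitones down from Cb5 (the size of a diminished twelfth) reaches F3.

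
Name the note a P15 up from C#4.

A fifteenth keeps the letter name C, two octaves up from C.
A perfect fifteenth spans 24 semitones, so from C#4 the target pitch is C#6.

C#6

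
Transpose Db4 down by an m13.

Six letters down from D (plus an octave) reaches F.
Moving 20 semitones down from Db4 (the size of a minor thirteenth) reaches F2.

F2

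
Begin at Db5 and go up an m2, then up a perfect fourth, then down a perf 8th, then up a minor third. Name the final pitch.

Cbb5

Db5 up a minor second → Ebb5 (1 semitone).
Up a perfect fourth from Ebb5: Abb5 (5 semitones up).
Abb5 down a perfect octave → Abb4 (12 semitones).
Abb4 up a minor third → Cbb5 (3 semitones).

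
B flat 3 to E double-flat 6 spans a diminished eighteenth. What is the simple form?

diminished 4th

Each octave removed subtracts seven from the number: 18 − 14 = 4.
That makes a diminished eighteenth a compound diminished fourth — 2 octaves plus a diminished fourth.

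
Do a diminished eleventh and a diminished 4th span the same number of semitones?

No

A diminished eleventh spans 16 semitones; a diminished fourth spans 4 semitones. They differ by 12.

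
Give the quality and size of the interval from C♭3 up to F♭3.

C to F spans four letter names (C-D-E-F), so the interval is some kind of fourth.
Counting semitones, Cb3→Fb3 is 5, which is the perfect fourth.

perfect fourth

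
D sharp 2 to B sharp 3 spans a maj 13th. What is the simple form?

major 6th

Take out an octave (7 from the number): 13 − 7 = 6.
Quality carries through unchanged, so the simple form is a major sixth.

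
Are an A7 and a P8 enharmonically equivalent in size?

An augmented seventh = 12 semitones = a perfect octave; enharmonically equal.

Yes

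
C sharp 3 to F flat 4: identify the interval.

C to F spans four letter names (C-D-E-F), plus an octave: an eleventh.
A perfect eleventh would be 17 semitones; C#3 to Fb4 is 15, two semitones narrower, so the interval is doubly diminished.
(Equivalently, a compound doubly diminished fourth: a doubly diminished fourth plus an octave.)

doubly diminished eleventh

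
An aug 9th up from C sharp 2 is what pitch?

D double-sharp 3

Counting two letter names plus an octave up from C lands on D.
An augmented ninth is 15 semitones; 15 semitones up from C#2 gives D##3.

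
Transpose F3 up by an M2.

G3

The second takes the letter from F up to G.
Moving 2 semitones up from F3 (the size of a major second) reaches G3.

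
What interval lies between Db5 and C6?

major seventh

D to C spans seven letter names (D-E-F-G-A-B-C): a seventh.
The major seventh spans 11 semitones, and Db5 to C6 is exactly 11 semitones — so this is a major seventh.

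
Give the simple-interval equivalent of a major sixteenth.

Subtracting seven from the interval number removes an octave: 16 − 14 = 2.
So a major sixteenth is 2 octaves plus a major second. The quality is unchanged.

M2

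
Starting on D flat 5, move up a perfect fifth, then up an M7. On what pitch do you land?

G 6

Db5 up a perfect fifth → Ab5 (7 semitones).
A major seventh up from Ab5 is G6.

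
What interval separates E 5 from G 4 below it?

M6

Descending from E5 to G4 is the same interval as ascending G4 to E5.
G to E spans six letter names (G-A-B-C-D-E), so the interval is some kind of sixth.
Counting semitones, G4→E5 is 9, which is the major sixth.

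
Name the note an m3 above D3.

F3

The third takes the letter from D up to F.
A minor third is 3 semitones; 3 semitones up from D3 gives F3.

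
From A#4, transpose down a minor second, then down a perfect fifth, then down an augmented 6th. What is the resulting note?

A minor second down from A#4 is G##4.
A perfect fifth down from G##4 is C##4.
Down an augmented sixth from C##4: E3 (10 semitones down).

E3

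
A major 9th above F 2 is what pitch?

G 3

Two letters up from F (plus an octave) reaches G.
Moving 14 semitones up from F2 (the size of a major ninth) reaches G3.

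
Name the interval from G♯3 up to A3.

G to A spans two letter names (G-A), so the interval is some kind of second.
A major second would be 2 semitones, but G#3 to A3 is 1 — one semitone narrower, making it a minor second.

m2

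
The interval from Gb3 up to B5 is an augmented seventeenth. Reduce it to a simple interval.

Take out 2 octaves (14 from the number): 17 − 14 = 3.
That makes an augmented seventeenth a compound augmented third — 2 octaves plus an augmented third.

augmented 3rd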